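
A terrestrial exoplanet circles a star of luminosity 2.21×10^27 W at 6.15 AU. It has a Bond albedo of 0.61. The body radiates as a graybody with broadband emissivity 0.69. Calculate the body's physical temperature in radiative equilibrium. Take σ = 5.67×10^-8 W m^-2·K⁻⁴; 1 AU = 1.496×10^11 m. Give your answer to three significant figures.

151 K

d = 6.15 × 1.496×10^11 m = 9.200×10^11 m.
Spreading L over a sphere of radius d: S = 2.21×10^27/(4π·9.20×10^11²) = 207.8 W m^-2.
Absorbed flux (global mean): S(1−α)/4 = 207.8·0.39/4 = 20.26 W m^-2.
Radiative balance εσT⁴ = 20.26 gives T = [20.26/(0.69·σ)]^(1/4) = 150.8 K.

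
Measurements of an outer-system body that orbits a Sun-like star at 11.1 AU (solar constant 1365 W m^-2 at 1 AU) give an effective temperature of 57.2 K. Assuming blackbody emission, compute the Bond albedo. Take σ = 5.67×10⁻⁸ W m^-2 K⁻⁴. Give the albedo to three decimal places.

Irradiance scales as 1/d², so S = 1365 W m^-2 × (1/11.1)² = 11.08 W m^-2.
Energy balance: S(1−α)/4 = σT⁴, so 1−α = 4σT⁴/S.
σT⁴ = 0.6070 W m^-2, so 4σT⁴ = 2.428 W m^-2.
1−α = 2.428/11.08 = 0.2191, so α = 0.7809.

0.781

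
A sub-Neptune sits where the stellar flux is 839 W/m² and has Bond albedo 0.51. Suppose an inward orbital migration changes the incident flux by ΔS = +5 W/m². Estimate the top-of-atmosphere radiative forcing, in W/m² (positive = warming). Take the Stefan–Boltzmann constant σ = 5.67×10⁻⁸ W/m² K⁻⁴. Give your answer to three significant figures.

0.613 W/m²

ΔF = Δ[S(1−α)]/4 = (1−0.51)·+5/4 = 0.6125 W/m².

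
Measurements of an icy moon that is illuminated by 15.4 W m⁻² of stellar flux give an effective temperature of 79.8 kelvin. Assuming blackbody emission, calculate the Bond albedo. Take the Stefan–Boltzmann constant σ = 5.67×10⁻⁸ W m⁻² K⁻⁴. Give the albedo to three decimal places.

Energy balance: S(1−α)/4 = σT⁴, so 1−α = 4σT⁴/S.
σT⁴ = 2.299 W m⁻², so 4σT⁴ = 9.197 W m⁻².
1−α = 9.197/15.40 = 0.5972, so α = 0.4028.

0.403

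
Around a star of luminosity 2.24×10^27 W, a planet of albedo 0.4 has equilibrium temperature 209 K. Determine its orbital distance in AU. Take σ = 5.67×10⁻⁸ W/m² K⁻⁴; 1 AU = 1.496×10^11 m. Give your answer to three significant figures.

Energy balance gives S = 4σT⁴/(1−α) = 721.2 W/m².
Then d = [L/(4πS)]^(1/2) = 4.971×10^11 m, i.e. 3.323 AU.

3.32 AU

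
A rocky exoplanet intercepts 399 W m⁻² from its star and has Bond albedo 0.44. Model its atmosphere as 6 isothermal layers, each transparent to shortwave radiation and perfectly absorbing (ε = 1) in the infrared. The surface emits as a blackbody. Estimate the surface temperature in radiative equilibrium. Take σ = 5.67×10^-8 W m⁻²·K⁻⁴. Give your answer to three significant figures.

288 K

The effective emission temperature is T_e = [S(1−α)/(4σ)]^¼ = 177.2 K.
With N = 6 opaque layers, T_s = (N+1)^(1/4)·T_e = 7^(1/4)·177.2 = 288.2 K.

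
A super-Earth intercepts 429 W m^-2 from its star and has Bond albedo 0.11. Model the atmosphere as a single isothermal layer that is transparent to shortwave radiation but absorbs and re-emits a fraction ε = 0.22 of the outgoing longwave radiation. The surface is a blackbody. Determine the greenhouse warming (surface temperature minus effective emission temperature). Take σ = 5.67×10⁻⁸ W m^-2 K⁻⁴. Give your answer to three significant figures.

5.99 K

At the top of the atmosphere, σT_e⁴ = S(1−α)/4 = 95.45 W m^-2, giving T_e = 202.6 K.
For a single slab of emissivity ε, T_s⁴ = 2T_e⁴/(2−ε); thus T_s = 202.6·(1.124)^(1/4) = 208.5 K.
Greenhouse warming: T_s − T_e = 5.988 K.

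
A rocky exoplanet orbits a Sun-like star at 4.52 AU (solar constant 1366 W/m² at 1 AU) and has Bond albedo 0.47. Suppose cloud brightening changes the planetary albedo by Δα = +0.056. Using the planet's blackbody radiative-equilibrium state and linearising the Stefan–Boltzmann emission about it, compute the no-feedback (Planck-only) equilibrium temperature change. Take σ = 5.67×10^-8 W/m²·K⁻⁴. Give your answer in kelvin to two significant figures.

Flux at the orbit: S = 1366/(4.52)² = 66.86 W/m².
Reference equilibrium: T_e = [S(1−α)/(4σ)]^(1/4) = 111.8 K.
TOA radiative forcing: ΔF = −S·Δα/4 = −66.86·(+0.056)/4 = -0.9361 W/m².
Linearising σT⁴ gives d(σT⁴)/dT = 4σT_e³ = 0.3170 W/m² per K.
ΔT₀ = ΔF/λ_P = -0.9361/0.3170 = -2.95 K.

-3.0 kelvin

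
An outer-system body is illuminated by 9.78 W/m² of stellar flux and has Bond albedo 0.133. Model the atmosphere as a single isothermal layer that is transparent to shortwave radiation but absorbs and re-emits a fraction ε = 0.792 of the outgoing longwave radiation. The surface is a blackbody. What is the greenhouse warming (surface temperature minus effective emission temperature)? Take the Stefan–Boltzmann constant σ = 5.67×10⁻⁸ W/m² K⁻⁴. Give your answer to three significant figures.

At the top of the atmosphere, σT_e⁴ = S(1−α)/4 = 2.120 W/m², giving T_e = 78.19 K.
The surface balance (absorbed SW + ε·downward IR = σT_s⁴) with T_a⁴ = T_s⁴/2 reduces to T_s = T_e·[2/(2−ε)]^¼ = 88.70 K.
The atmosphere warms the surface by 10.50 K.

10.5 K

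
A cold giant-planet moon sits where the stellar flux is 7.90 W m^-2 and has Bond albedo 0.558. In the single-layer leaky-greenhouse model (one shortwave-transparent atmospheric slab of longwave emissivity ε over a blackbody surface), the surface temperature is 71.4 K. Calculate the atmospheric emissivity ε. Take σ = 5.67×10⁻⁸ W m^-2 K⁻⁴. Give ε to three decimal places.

0.815

Effective temperature: T_e = [S(1−α)/(4σ)]^(1/4) = 62.64 K.
T_s⁴ = T_e⁴·2/(2−ε) → ε = 2 − 2(T_e/T_s)⁴ = 2 − 2·(62.64/71.4)⁴ = 0.8152.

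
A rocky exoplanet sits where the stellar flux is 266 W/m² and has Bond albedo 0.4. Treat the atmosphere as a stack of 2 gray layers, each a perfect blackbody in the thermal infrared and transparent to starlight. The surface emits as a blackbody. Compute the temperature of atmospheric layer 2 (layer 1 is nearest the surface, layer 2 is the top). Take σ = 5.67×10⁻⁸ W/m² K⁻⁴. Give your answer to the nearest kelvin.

The effective emission temperature is T_e = [S(1−α)/(4σ)]^¼ = 162.9 K.
In the N-layer model, layer k (counted from the surface) has T_k = (N+1−k)^(1/4)·T_e.
T_2 = (1)^(1/4)·162.9 = 162.9 K.

163 K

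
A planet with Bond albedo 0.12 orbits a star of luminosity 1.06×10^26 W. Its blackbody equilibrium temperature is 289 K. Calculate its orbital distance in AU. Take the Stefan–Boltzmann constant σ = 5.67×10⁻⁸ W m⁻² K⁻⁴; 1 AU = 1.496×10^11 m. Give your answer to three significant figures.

0.458 AU

Required flux: S = 4σT⁴/(1−α) = 1798 W m⁻².
Then d = [L/(4πS)]^(1/2) = 6.850×10^10 m, i.e. 0.4579 AU.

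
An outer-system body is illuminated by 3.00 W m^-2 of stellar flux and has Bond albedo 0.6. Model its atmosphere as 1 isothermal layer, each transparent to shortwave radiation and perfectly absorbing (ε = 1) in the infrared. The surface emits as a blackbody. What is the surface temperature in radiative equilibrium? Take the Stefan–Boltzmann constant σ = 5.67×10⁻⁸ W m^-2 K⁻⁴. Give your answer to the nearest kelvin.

57 K

Top-of-atmosphere balance: σT_e⁴ = S(1−α)/4 = 0.3000 W m^-2 → T_e = 47.96 K.
With N = 1 opaque layers, T_s = (N+1)^(1/4)·T_e = 2^(1/4)·47.96 = 57.04 K.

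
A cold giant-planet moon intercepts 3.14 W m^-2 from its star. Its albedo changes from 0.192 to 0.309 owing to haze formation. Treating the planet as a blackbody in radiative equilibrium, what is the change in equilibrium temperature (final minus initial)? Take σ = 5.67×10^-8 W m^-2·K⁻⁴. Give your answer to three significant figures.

Initial: T₁ = [S(1−0.192)/(4σ)]^(1/4) = 57.83 K.
Final:   T₂ = [S(1−0.309)/(4σ)]^(1/4) = 55.61 K.
ΔT = T₂ − T₁ = -2.218 K.

-2.22 K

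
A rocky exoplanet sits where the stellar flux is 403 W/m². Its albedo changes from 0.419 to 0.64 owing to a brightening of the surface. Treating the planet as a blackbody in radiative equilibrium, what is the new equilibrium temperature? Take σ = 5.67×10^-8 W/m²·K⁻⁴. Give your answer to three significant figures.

159 K

New equilibrium: T₂ = [(1−0.64)·403.0/(4σ)]^(1/4) = 159.0 K.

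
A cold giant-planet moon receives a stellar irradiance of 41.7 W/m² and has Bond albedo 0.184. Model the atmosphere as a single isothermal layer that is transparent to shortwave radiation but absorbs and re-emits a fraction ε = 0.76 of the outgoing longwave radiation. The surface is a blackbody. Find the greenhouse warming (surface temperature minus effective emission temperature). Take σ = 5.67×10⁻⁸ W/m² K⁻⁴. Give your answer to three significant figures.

14.0 kelvin

At the top of the atmosphere, σT_e⁴ = S(1−α)/4 = 8.507 W/m², giving T_e = 110.7 K.
The surface balance (absorbed SW + ε·downward IR = σT_s⁴) with T_a⁴ = T_s⁴/2 reduces to T_s = T_e·[2/(2−ε)]^¼ = 124.7 K.
T_s − T_e = 124.7 − 110.7 = 14.05 K.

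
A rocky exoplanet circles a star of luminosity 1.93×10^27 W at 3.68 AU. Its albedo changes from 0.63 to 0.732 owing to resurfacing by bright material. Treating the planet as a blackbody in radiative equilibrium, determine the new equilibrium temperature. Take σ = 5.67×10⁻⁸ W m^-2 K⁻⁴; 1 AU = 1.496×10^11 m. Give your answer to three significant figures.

d = 3.68 × 1.496×10^11 m = 5.505×10^11 m.
S = L/(4πd²) = 506.7 W m^-2.
T₂ = [S(1−α₂)/(4σ)]^(1/4) = [506.7·0.268/(4σ)]^(1/4) = 156.4 K.

156 K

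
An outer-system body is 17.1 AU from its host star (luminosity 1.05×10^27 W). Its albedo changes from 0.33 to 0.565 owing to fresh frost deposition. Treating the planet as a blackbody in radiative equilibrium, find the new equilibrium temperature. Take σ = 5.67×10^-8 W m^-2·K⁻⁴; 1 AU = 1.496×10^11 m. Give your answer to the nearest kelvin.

d = 17.1 × 1.496×10^11 m = 2.558×10^12 m.
Flux at the orbit: S = L/(4πd²) = 1.05×10^27/(4π·(2.56×10^12)²) = 12.77 W m^-2.
T₂ = [S(1−α₂)/(4σ)]^(1/4) = [12.77·0.435/(4σ)]^(1/4) = 70.35 K.

70 K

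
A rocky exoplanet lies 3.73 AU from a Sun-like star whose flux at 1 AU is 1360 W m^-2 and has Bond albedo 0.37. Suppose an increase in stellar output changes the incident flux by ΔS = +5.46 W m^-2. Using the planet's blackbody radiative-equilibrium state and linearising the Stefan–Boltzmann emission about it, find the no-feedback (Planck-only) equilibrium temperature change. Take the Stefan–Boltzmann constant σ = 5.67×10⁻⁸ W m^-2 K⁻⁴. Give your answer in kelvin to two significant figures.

1.8 K

Flux at the orbit: S = 1360/(3.73)² = 97.75 W m^-2.
Unperturbed T_e = [97.75·(1−0.37)/(4σ)]^¼ = 128.4 K.
ΔF = Δ[S(1−α)]/4 = (1−0.37)·+5.46/4 = 0.8599 W m^-2.
Planck response: λ_P = 4σT_e³ = 4·5.67×10⁻⁸·(128.4)³ = 0.4797 W m^-2/K.
ΔT₀ = ΔF/λ_P = 0.8599/0.4797 = 1.79 K.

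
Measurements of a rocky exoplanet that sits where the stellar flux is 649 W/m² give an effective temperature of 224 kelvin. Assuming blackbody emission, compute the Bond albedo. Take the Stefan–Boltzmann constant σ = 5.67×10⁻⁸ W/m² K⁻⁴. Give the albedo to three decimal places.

Rearranging the radiative balance, α = 1 − 4σT⁴/S.
σT⁴ = 142.7 W/m², so 4σT⁴ = 571.0 W/m².
Hence α = 1 − 571.0/649.0 = 0.1202.

0.120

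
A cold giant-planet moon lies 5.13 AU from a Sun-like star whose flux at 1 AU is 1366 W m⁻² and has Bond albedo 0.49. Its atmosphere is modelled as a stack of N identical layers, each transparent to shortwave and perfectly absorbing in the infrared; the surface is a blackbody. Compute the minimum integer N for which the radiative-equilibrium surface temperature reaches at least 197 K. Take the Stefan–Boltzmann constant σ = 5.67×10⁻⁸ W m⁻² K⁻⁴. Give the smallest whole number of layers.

Flux at the orbit: S = 1366/(5.13)² = 51.91 W m⁻².
The effective emission temperature is T_e = [S(1−α)/(4σ)]^¼ = 103.9 K.
T_s = (N+1)^(1/4)·T_e ≥ 197 K requires N+1 ≥ (T_s/T_e)⁴ = (197/103.9)⁴ = 12.904.
Rounding up, N = 12.

12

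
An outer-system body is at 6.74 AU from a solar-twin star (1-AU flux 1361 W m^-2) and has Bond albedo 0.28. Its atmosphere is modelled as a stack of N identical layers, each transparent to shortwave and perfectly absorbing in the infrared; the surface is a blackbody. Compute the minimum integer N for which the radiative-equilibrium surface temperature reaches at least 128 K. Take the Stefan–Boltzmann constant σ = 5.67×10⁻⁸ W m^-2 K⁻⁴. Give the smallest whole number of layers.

Irradiance scales as 1/d², so S = 1361 W m^-2 × (1/6.74)² = 29.96 W m^-2.
The effective emission temperature is T_e = [S(1−α)/(4σ)]^¼ = 98.75 K.
Since T_s⁴ = (N+1)T_e⁴, we need N ≥ (T_s/T_e)⁴ − 1 = 1.822.
The minimum whole number is N = 2.

2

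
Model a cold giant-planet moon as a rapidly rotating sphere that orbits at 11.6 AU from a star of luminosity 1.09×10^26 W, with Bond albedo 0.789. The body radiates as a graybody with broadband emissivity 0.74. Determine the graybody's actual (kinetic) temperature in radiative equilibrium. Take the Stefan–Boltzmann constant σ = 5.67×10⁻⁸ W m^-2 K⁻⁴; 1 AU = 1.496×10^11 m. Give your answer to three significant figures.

43.6 K

Orbital distance: d = 11.6 AU = 1.735×10^12 m.
S = L/(4πd²) = 2.880 W m^-2.
Averaging over the sphere, the absorbed flux is S(1−α)/4 = 0.1519 W m^-2.
Radiative balance εσT⁴ = 0.1519 gives T = [0.1519/(0.74·σ)]^(1/4) = 43.62 K.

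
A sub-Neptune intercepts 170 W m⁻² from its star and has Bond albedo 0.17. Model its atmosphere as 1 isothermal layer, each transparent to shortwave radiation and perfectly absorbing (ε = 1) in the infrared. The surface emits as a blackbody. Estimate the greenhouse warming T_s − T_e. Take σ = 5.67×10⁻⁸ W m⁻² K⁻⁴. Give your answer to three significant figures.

Top-of-atmosphere balance: σT_e⁴ = S(1−α)/4 = 35.27 W m⁻² → T_e = 157.9 K.
Surface: T_s = (2)^¼·T_e = 187.8 K.
Warming: T_s − T_e = 29.88 K.

29.9 kelvin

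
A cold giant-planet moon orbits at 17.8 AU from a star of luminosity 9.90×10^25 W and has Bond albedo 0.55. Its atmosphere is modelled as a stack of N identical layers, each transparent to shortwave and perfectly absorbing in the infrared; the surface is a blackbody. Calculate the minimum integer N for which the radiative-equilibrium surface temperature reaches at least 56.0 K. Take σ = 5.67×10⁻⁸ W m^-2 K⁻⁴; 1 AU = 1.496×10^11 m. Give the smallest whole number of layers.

4

Orbital distance: d = 17.8 AU = 2.663×10^12 m.
Spreading L over a sphere of radius d: S = 9.90×10^25/(4π·2.66×10^12²) = 1.111 W m^-2.
OLR = S(1−α)/4 = 0.1250 W m^-2; the top layer radiates at T_e = 38.53 K.
Since T_s⁴ = (N+1)T_e⁴, we need N ≥ (T_s/T_e)⁴ − 1 = 3.461.
The minimum whole number is N = 4.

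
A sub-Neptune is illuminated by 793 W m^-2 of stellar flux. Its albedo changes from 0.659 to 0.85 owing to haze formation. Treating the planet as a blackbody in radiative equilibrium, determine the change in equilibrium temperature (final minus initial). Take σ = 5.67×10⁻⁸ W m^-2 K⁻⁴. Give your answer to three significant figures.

-34.5 K

Initial: T₁ = [S(1−0.659)/(4σ)]^(1/4) = 185.8 K.
Final:   T₂ = [S(1−0.85)/(4σ)]^(1/4) = 151.3 K.
ΔT = T₂ − T₁ = -34.49 K.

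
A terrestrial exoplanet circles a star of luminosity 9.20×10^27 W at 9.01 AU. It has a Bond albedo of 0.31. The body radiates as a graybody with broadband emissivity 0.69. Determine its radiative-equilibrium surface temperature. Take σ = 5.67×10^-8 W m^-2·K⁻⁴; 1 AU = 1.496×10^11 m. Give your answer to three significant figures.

205 kelvin

d = 9.01 × 1.496×10^11 m = 1.348×10^12 m.
S = L/(4πd²) = 403.0 W m^-2.
The planet absorbs (1−α)S over its disc πR² and re-emits over 4πR², so the mean absorbed flux is (1−0.31)·403.0/4 = 69.51 W m^-2.
Radiative balance εσT⁴ = 69.51 gives T = [69.51/(0.69·σ)]^(1/4) = 205.3 K.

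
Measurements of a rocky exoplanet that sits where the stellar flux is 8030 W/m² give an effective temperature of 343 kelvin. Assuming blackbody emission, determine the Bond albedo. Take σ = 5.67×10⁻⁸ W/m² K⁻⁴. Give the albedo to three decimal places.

0.609

Energy balance: S(1−α)/4 = σT⁴, so 1−α = 4σT⁴/S.
4σT⁴ = 4·5.67×10⁻⁸·(343)⁴ = 3139 W/m².
1−α = 3139/8030 = 0.3909, so α = 0.6091.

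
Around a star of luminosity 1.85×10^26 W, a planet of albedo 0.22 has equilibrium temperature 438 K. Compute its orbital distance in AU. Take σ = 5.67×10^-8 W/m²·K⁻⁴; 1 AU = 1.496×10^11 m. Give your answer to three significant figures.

0.248 AU

Required flux: S = 4σT⁴/(1−α) = 10700 W/m².
From L = 4πd²S, d = √(1.85×10^26/(4π·10700)) = 3.709×10^10 m = 0.2479 AU.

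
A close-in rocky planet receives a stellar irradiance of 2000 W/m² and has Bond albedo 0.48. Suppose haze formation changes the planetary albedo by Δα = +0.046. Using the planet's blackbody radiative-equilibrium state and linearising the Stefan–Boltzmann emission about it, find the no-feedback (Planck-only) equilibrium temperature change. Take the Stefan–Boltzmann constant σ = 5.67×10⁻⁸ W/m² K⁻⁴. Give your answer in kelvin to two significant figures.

Reference equilibrium: T_e = [S(1−α)/(4σ)]^(1/4) = 260.2 K.
ΔF = −(S/4)Δα = −(2000/4)×(+0.046) = -23.00 W/m².
Planck response: λ_P = 4σT_e³ = 4·5.67×10⁻⁸·(260.2)³ = 3.997 W/m²/K.
ΔT₀ = ΔF/λ_P = -23.00/3.997 = -5.75 K.

-5.8 kelvin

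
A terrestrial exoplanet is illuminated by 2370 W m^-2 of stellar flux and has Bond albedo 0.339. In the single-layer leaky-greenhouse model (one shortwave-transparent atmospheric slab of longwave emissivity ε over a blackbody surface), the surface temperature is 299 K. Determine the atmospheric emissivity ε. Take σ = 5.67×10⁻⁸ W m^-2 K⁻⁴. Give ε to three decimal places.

TOA balance gives T_e = 288.3 K.
Inverting T_s⁴ = 2T_e⁴/(2−ε): (T_e/T_s)⁴ = 0.8642, so ε = 2(1 − 0.8642) = 0.2716.

0.272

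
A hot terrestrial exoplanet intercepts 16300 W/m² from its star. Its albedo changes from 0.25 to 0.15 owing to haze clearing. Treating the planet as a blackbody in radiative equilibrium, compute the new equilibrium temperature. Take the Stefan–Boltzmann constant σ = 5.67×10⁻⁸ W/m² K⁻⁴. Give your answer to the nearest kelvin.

T₂ = [S(1−α₂)/(4σ)]^(1/4) = [16300·0.85/(4σ)]^(1/4) = 497.2 K.

497 K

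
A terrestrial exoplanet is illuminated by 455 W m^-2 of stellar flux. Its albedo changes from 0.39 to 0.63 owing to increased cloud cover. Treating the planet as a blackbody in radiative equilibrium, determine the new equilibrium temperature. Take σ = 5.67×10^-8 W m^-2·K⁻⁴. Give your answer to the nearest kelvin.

165 K

T₂ = [S(1−α₂)/(4σ)]^(1/4) = [455.0·0.37/(4σ)]^(1/4) = 165.1 K.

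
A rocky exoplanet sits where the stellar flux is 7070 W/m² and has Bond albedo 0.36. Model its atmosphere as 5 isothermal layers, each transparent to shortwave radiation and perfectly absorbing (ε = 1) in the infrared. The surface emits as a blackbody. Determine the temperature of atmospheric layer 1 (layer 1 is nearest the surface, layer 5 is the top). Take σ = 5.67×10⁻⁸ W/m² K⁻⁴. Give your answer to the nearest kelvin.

Top-of-atmosphere balance: σT_e⁴ = S(1−α)/4 = 1131 W/m² → T_e = 375.8 K.
In the N-layer model, layer k (counted from the surface) has T_k = (N+1−k)^(1/4)·T_e.
With k = 1: T_1 = (5+1−1)^¼·375.8 K = 562.0 K.

562 K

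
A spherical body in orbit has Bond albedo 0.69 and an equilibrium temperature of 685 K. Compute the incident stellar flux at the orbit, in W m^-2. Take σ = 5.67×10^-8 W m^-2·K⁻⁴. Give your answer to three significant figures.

Invert the energy balance for S: S = 4σT⁴/(1−α).
σT⁴ = 5.67×10⁻⁸·(685)⁴ = 12480 W m^-2.
So S = 4×12480/(1−0.69) = 1.611×10^5 W m^-2.

1.61×10^5 W m^-2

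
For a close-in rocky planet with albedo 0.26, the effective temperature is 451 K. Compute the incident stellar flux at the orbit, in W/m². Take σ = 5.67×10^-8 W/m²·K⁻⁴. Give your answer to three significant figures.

From S(1−α)/4 = σT⁴: S = 4σT⁴/(1−α).
σT⁴ = 5.67×10⁻⁸·(451)⁴ = 2346 W/m².
S = 4·2346/0.74 = 12680 W/m².

12700 W/m²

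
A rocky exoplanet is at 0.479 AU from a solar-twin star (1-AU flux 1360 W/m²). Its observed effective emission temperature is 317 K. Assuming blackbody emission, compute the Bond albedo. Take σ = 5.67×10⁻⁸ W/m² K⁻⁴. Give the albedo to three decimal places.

0.614

Flux at the orbit: S = 1360/(0.479)² = 5927 W/m².
Energy balance: S(1−α)/4 = σT⁴, so 1−α = 4σT⁴/S.
4σT⁴ = 4·5.67×10⁻⁸·(317)⁴ = 2290 W/m².
Hence α = 1 − 2290/5927 = 0.6136.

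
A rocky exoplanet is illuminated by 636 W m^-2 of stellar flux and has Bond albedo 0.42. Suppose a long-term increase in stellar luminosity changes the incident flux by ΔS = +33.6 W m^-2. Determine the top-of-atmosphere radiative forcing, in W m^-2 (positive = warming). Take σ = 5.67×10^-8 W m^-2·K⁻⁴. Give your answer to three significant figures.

4.87 W m^-2

ΔF = Δ[S(1−α)]/4 = (1−0.42)·+33.6/4 = 4.872 W m^-2.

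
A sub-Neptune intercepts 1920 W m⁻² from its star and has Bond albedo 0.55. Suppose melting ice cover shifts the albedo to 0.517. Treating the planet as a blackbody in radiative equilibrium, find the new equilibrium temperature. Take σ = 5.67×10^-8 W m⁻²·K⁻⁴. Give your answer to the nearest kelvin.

253 K

With the new albedo, S(1−α₂)/4 = 231.8 W m⁻², so T₂ = 252.9 K.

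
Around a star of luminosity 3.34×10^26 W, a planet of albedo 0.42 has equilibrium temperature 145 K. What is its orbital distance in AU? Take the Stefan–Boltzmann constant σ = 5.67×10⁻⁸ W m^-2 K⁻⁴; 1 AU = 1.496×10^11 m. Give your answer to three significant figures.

2.62 AU

Energy balance gives S = 4σT⁴/(1−α) = 172.9 W m^-2.
From L = 4πd²S, d = √(3.34×10^26/(4π·172.9)) = 3.921×10^11 m = 2.621 AU.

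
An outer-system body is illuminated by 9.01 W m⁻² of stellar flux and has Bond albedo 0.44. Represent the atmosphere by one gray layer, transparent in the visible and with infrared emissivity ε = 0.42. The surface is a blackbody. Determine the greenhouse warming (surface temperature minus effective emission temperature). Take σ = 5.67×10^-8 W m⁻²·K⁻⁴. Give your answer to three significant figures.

4.17 K

The planet radiates to space at T_e = [S(1−α)/(4σ)]^(1/4) = 68.68 K.
The surface balance (absorbed SW + ε·downward IR = σT_s⁴) with T_a⁴ = T_s⁴/2 reduces to T_s = T_e·[2/(2−ε)]^¼ = 72.85 K.
Greenhouse warming: T_s − T_e = 4.169 K.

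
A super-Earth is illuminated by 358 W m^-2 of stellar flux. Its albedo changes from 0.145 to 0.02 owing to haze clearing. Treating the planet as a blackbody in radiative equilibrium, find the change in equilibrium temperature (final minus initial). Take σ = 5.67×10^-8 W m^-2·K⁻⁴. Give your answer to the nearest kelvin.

7 K

Before: T₁ = [358.0·0.855/(4σ)]^(1/4) = 191.7 K.
After:  T₂ = [358.0·0.98/(4σ)]^(1/4) = 198.3 K.
ΔT = T₂ − T₁ = 6.651 K.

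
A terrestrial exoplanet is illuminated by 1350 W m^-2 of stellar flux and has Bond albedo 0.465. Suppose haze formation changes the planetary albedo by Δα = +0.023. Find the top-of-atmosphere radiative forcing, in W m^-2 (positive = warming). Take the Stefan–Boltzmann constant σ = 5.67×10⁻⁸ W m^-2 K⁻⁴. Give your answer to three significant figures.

-7.76 W m^-2

TOA radiative forcing: ΔF = −S·Δα/4 = −1350·(+0.023)/4 = -7.763 W m^-2.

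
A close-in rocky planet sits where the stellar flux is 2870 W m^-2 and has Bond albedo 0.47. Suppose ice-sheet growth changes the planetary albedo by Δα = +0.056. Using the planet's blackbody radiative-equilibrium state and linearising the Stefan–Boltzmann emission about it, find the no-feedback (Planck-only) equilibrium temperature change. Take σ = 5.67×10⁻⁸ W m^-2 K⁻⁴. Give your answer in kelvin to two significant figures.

The baseline emission temperature is T_e = 286.2 K.
TOA radiative forcing: ΔF = −S·Δα/4 = −2870·(+0.056)/4 = -40.18 W m^-2.
Planck response: λ_P = 4σT_e³ = 4·5.67×10⁻⁸·(286.2)³ = 5.315 W m^-2/K.
ΔT₀ = ΔF/λ_P = -40.18/5.315 = -7.56 K.

-7.6 K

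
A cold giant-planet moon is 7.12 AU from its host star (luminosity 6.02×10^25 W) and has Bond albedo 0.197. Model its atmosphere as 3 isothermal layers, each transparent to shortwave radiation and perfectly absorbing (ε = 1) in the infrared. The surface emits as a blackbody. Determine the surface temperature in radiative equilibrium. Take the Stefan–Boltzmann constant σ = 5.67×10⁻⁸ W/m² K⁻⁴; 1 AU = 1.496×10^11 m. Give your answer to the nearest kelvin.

Orbital distance: d = 7.12 AU = 1.065×10^12 m.
S = L/(4πd²) = 4.222 W/m².
OLR = S(1−α)/4 = 0.8477 W/m²; the top layer radiates at T_e = 62.18 K.
With N = 3 opaque layers, T_s = (N+1)^(1/4)·T_e = 4^(1/4)·62.18 = 87.94 K.

88 kelvin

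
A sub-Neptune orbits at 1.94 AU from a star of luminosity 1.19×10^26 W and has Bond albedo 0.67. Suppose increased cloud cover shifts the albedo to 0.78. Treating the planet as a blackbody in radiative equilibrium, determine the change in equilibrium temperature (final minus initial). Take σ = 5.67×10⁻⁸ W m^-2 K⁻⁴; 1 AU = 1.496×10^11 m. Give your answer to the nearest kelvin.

d = 1.94 × 1.496×10^11 m = 2.902×10^11 m.
Spreading L over a sphere of radius d: S = 1.19×10^26/(4π·2.90×10^11²) = 112.4 W m^-2.
Initial: T₁ = [S(1−0.67)/(4σ)]^(1/4) = 113.1 K.
With α = 0.78, T₂ = 102.2 K.
ΔT = T₂ − T₁ = -10.90 K.

-11 kelvin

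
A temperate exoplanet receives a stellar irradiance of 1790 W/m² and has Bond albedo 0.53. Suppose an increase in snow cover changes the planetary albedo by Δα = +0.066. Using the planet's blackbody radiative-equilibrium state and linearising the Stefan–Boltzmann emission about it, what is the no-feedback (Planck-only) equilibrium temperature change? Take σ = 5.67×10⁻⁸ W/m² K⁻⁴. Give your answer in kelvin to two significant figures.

-8.7 kelvin

Unperturbed T_e = [1790·(1−0.53)/(4σ)]^¼ = 246.8 K.
TOA radiative forcing: ΔF = −S·Δα/4 = −1790·(+0.066)/4 = -29.54 W/m².
The Planck feedback parameter is 4σT_e³ = 3.409 W/m²/K.
Hence the no-feedback warming is ΔF/(4σT_e³) = -8.66 K.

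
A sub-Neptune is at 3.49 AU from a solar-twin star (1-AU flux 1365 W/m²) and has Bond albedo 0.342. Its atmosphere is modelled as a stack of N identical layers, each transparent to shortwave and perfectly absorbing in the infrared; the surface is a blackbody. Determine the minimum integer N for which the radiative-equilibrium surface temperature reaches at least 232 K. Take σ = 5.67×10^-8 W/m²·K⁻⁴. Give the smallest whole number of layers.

8

Flux at the orbit: S = 1365/(3.49)² = 112.1 W/m².
Top-of-atmosphere balance: σT_e⁴ = S(1−α)/4 = 18.44 W/m² → T_e = 134.3 K.
Need (N+1)T_e⁴ ≥ T_s⁴, i.e. N+1 ≥ (232/134.3)⁴ = 8.910.
The minimum whole number is N = 8.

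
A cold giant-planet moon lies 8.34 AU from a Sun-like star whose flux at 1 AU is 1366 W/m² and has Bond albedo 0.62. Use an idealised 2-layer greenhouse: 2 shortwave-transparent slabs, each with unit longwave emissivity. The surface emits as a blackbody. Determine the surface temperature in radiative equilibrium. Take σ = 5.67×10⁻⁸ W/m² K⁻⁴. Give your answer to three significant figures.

99.7 K

Irradiance scales as 1/d², so S = 1366 W/m² × (1/8.34)² = 19.64 W/m².
Top-of-atmosphere balance: σT_e⁴ = S(1−α)/4 = 1.866 W/m² → T_e = 75.74 K.
With N = 2 opaque layers, T_s = (N+1)^(1/4)·T_e = 3^(1/4)·75.74 = 99.68 K.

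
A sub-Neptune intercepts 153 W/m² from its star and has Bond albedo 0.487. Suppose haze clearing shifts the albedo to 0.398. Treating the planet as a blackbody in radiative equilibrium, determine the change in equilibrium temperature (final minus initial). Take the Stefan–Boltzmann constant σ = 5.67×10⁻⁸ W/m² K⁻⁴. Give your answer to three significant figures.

5.57 K

Initial: T₁ = [S(1−0.487)/(4σ)]^(1/4) = 136.4 K.
With α = 0.398, T₂ = 142.0 K.
Change: 142.0 − 136.4 = 5.566 K.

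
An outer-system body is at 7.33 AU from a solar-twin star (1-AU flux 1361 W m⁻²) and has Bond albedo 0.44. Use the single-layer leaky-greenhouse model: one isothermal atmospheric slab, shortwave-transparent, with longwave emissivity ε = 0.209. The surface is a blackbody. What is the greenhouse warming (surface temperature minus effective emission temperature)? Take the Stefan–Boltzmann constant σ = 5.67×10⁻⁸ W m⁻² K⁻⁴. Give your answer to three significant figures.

2.49 kelvin

By the inverse-square law, S = 1361/7.33² = 25.33 W m⁻².
The planet radiates to space at T_e = [S(1−α)/(4σ)]^(1/4) = 88.93 K.
Surface balance with a leaky layer gives σT_s⁴ = σT_e⁴·2/(2−ε), so T_s = T_e·[2/(2−0.209)]^(1/4) = 91.42 K.
T_s − T_e = 91.42 − 88.93 = 2.488 K.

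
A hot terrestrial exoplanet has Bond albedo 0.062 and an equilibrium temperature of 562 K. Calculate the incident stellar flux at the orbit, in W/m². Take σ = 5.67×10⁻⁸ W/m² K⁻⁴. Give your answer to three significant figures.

Invert the energy balance for S: S = 4σT⁴/(1−α).
σT⁴ = 5.67×10⁻⁸·(562)⁴ = 5656 W/m².
So S = 4×5656/(1−0.062) = 24120 W/m².

24100 W/m²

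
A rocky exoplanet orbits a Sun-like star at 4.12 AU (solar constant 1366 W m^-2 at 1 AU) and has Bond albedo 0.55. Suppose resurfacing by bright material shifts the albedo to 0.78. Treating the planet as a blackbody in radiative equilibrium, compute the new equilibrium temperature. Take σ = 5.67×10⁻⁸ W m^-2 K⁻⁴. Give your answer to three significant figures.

94.0 kelvin

Irradiance scales as 1/d², so S = 1366 W m^-2 × (1/4.12)² = 80.47 W m^-2.
With the new albedo, S(1−α₂)/4 = 4.426 W m^-2, so T₂ = 94.00 K.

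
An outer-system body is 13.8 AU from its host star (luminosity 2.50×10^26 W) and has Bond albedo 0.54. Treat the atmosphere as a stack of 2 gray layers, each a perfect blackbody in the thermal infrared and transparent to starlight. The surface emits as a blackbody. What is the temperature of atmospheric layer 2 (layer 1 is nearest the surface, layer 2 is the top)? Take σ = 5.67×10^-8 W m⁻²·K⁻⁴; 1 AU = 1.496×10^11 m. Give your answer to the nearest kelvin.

d = 13.8 × 1.496×10^11 m = 2.064×10^12 m.
Flux at the orbit: S = L/(4πd²) = 2.50×10^26/(4π·(2.06×10^12)²) = 4.668 W m⁻².
OLR = S(1−α)/4 = 0.5368 W m⁻²; the top layer radiates at T_e = 55.47 K.
Each opaque layer satisfies 2T_j⁴ = T_{j−1}⁴ + T_{j+1}⁴, giving T_k⁴ = (N+1−k)T_e⁴.
T_2 = (1)^(1/4)·55.47 = 55.47 K.

55 K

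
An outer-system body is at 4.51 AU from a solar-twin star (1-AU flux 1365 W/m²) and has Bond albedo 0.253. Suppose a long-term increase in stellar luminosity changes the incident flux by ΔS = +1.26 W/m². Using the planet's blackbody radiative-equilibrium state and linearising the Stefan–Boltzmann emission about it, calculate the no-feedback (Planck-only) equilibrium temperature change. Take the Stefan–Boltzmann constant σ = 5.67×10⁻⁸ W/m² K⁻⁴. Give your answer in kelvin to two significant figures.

0.57 kelvin

Flux at the orbit: S = 1365/(4.51)² = 67.11 W/m².
Reference equilibrium: T_e = [S(1−α)/(4σ)]^(1/4) = 121.9 K.
Only a fraction (1−α) is absorbed and it's spread over 4πR², so ΔF = (1−α)ΔS/4 = 0.2353 W/m².
The Planck feedback parameter is 4σT_e³ = 0.4111 W/m²/K.
Hence the no-feedback warming is ΔF/(4σT_e³) = 0.572 K.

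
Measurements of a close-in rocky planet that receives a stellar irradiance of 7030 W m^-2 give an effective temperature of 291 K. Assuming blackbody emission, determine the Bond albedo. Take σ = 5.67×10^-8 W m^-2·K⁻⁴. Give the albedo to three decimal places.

0.769

Rearranging the radiative balance, α = 1 − 4σT⁴/S.
4σT⁴ = 4·5.67×10⁻⁸·(291)⁴ = 1626 W m^-2.
1−α = 1626/7030 = 0.2313, so α = 0.7687.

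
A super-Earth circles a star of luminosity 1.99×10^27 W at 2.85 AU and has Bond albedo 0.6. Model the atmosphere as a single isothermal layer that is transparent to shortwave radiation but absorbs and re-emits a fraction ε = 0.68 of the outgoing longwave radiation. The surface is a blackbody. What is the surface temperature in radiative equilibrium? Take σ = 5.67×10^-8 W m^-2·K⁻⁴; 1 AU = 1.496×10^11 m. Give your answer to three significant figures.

d = 2.85 × 1.496×10^11 m = 4.264×10^11 m.
Flux at the orbit: S = L/(4πd²) = 1.99×10^27/(4π·(4.26×10^11)²) = 871.1 W m^-2.
At the top of the atmosphere, σT_e⁴ = S(1−α)/4 = 87.11 W m^-2, giving T_e = 198.0 K.
Surface balance with a leaky layer gives σT_s⁴ = σT_e⁴·2/(2−ε), so T_s = T_e·[2/(2−0.68)]^(1/4) = 219.7 K.

220 kelvin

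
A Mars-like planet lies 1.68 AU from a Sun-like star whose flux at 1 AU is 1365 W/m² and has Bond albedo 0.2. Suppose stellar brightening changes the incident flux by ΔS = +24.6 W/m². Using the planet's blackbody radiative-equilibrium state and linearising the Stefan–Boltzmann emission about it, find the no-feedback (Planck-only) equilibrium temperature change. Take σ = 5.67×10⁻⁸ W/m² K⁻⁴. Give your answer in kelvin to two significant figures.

Flux at the orbit: S = 1365/(1.68)² = 483.6 W/m².
Unperturbed T_e = [483.6·(1−0.2)/(4σ)]^¼ = 203.2 K.
Only a fraction (1−α) is absorbed and it's spread over 4πR², so ΔF = (1−α)ΔS/4 = 4.920 W/m².
The Planck feedback parameter is 4σT_e³ = 1.904 W/m²/K.
So ΔT₀ = 4.920/1.904 = 2.58 K.

2.6 kelvin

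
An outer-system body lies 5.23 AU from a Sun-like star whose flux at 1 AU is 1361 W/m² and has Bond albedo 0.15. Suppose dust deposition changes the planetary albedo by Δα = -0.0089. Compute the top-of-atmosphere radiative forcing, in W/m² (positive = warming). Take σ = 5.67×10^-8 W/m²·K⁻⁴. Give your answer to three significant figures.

Irradiance scales as 1/d², so S = 1361 W/m² × (1/5.23)² = 49.76 W/m².
ΔF = −(S/4)Δα = −(49.76/4)×(-0.0089) = 0.1107 W/m².

0.111 W/m²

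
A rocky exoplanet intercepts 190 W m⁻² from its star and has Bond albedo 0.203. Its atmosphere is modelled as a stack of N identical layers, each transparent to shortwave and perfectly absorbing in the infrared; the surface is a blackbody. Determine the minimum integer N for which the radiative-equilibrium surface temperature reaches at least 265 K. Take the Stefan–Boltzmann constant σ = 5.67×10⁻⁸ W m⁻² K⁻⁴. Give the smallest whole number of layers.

7

Top-of-atmosphere balance: σT_e⁴ = S(1−α)/4 = 37.86 W m⁻² → T_e = 160.7 K.
Need (N+1)T_e⁴ ≥ T_s⁴, i.e. N+1 ≥ (265/160.7)⁴ = 7.386.
So N ≥ 6.386; the smallest integer is N = 7.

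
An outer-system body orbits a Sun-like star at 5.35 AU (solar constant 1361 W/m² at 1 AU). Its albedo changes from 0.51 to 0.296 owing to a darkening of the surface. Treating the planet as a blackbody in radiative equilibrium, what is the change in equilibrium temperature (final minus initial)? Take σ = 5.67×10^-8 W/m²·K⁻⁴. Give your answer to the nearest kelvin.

By the inverse-square law, S = 1361/5.35² = 47.55 W/m².
With α = 0.51, T₁ = 100.7 K.
After:  T₂ = [47.55·0.704/(4σ)]^(1/4) = 110.2 K.
ΔT = T₂ − T₁ = 9.546 K.

10 kelvin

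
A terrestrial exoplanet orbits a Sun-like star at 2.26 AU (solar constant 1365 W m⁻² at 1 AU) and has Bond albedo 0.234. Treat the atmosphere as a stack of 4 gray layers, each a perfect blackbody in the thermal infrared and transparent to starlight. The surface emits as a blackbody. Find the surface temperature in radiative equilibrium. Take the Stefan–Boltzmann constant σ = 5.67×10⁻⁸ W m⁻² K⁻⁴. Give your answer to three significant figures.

259 K

Irradiance scales as 1/d², so S = 1365 W m⁻² × (1/2.26)² = 267.2 W m⁻².
OLR = S(1−α)/4 = 51.18 W m⁻²; the top layer radiates at T_e = 173.3 K.
Layer-by-layer balance gives σT_s⁴ = (N+1)σT_e⁴, so T_s = 5^¼·173.3 = 259.2 K.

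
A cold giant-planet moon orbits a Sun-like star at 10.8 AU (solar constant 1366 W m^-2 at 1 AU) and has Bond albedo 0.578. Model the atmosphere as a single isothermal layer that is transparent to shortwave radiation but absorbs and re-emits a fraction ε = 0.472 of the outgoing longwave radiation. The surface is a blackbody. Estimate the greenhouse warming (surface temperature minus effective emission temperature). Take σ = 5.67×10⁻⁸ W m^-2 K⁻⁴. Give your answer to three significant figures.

Flux at the orbit: S = 1366/(10.8)² = 11.71 W m^-2.
At the top of the atmosphere, σT_e⁴ = S(1−α)/4 = 1.236 W m^-2, giving T_e = 68.32 K.
For a single slab of emissivity ε, T_s⁴ = 2T_e⁴/(2−ε); thus T_s = 68.32·(1.309)^(1/4) = 73.08 K.
T_s − T_e = 73.08 − 68.32 = 4.756 K.

4.76 K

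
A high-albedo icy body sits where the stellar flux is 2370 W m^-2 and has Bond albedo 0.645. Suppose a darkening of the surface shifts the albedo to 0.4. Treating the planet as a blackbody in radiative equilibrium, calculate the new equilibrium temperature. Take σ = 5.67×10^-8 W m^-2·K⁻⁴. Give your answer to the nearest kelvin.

281 kelvin

With the new albedo, S(1−α₂)/4 = 355.5 W m^-2, so T₂ = 281.4 K.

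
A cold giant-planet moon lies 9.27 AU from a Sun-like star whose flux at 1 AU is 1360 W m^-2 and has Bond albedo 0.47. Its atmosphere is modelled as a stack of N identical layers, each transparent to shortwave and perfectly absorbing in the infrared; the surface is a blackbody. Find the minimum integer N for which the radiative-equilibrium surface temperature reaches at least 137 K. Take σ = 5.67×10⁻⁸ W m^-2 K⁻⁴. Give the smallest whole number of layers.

9

Flux at the orbit: S = 1360/(9.27)² = 15.83 W m^-2.
Top-of-atmosphere balance: σT_e⁴ = S(1−α)/4 = 2.097 W m^-2 → T_e = 77.98 K.
Since T_s⁴ = (N+1)T_e⁴, we need N ≥ (T_s/T_e)⁴ − 1 = 8.525.
Rounding up, N = 9.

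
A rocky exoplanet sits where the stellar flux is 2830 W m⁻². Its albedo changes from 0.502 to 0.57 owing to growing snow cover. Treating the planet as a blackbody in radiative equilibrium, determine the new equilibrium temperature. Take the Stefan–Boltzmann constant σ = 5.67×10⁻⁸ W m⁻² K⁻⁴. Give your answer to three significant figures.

271 K

T₂ = [S(1−α₂)/(4σ)]^(1/4) = [2830·0.43/(4σ)]^(1/4) = 270.6 K.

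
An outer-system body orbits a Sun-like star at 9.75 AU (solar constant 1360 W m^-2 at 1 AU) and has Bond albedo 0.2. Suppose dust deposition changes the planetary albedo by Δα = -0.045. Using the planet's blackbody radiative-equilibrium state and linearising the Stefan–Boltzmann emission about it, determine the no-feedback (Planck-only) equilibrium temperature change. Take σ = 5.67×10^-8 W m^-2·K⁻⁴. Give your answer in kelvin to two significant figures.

By the inverse-square law, S = 1360/9.75² = 14.31 W m^-2.
The baseline emission temperature is T_e = 84.28 K.
TOA radiative forcing: ΔF = −S·Δα/4 = −14.31·(-0.045)/4 = 0.1609 W m^-2.
The Planck feedback parameter is 4σT_e³ = 0.1358 W m^-2/K.
So ΔT₀ = 0.1609/0.1358 = 1.19 K.

1.2 K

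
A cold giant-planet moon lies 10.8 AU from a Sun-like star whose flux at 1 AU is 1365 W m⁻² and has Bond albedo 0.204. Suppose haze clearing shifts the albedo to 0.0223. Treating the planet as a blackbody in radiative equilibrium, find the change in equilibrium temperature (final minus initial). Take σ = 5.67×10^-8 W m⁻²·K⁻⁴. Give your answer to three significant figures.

4.22 K

Irradiance scales as 1/d², so S = 1365 W m⁻² × (1/10.8)² = 11.70 W m⁻².
With α = 0.204, T₁ = 80.06 K.
After:  T₂ = [11.70·0.978/(4σ)]^(1/4) = 84.28 K.
ΔT = T₂ − T₁ = 4.222 K.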